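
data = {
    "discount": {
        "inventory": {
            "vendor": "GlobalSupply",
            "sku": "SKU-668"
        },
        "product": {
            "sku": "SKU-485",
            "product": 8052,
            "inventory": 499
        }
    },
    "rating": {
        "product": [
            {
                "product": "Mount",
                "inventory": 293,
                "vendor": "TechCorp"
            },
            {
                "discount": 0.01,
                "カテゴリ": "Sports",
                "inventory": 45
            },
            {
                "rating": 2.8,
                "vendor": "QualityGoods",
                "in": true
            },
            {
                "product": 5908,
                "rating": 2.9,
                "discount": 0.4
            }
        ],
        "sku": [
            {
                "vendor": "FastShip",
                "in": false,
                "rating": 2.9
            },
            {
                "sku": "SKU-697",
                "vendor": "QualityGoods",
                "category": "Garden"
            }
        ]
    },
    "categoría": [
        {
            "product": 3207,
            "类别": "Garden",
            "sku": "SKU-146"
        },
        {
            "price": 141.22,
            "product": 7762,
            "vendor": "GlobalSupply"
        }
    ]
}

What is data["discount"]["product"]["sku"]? "SKU-485"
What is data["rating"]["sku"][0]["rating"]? 2.9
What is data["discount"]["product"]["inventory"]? 499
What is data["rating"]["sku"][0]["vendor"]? "FastShip"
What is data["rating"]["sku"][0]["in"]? False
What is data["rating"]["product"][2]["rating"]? 2.8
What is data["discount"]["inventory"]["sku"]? "SKU-668"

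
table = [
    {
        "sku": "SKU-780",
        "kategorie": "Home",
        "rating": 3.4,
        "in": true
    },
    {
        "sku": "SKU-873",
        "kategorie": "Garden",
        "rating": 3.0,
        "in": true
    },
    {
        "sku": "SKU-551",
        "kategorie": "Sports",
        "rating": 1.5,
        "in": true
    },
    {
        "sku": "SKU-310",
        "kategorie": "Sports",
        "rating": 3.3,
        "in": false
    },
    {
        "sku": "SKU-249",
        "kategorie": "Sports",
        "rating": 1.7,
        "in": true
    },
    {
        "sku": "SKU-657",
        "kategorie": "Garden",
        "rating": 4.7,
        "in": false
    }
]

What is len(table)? 6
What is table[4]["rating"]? 1.7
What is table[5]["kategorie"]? "Garden"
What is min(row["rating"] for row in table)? 1.5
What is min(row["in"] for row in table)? False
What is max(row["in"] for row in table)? True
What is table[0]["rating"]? 3.4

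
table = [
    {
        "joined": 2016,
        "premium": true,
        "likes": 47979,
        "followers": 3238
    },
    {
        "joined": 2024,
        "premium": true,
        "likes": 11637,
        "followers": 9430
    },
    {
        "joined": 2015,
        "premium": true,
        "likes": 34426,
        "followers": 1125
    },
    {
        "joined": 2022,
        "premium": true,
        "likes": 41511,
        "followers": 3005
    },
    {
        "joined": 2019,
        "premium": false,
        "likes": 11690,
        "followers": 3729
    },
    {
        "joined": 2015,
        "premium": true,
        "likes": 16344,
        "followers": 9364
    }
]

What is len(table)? 6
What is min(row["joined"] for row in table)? 2015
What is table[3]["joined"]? 2022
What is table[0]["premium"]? True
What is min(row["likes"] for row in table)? 11637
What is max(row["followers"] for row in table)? 9430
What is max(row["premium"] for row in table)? True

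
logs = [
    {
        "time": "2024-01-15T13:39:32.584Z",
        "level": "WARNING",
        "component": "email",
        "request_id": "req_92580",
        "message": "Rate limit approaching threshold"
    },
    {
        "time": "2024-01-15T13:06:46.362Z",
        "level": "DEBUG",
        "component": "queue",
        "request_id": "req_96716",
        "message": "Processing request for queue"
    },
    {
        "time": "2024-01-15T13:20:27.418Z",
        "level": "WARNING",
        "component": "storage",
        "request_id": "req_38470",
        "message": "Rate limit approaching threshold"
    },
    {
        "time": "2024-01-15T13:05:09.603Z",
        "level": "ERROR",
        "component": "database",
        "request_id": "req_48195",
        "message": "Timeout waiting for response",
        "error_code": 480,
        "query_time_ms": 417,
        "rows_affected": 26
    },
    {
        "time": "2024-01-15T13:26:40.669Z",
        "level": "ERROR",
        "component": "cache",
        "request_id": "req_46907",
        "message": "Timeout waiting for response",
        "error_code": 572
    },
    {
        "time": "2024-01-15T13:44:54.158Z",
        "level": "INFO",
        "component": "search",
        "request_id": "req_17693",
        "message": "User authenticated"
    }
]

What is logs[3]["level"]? "ERROR"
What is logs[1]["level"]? "DEBUG"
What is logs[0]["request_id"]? "req_92580"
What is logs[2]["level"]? "WARNING"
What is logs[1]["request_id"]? "req_96716"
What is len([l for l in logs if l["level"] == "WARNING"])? 2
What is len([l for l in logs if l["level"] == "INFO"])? 1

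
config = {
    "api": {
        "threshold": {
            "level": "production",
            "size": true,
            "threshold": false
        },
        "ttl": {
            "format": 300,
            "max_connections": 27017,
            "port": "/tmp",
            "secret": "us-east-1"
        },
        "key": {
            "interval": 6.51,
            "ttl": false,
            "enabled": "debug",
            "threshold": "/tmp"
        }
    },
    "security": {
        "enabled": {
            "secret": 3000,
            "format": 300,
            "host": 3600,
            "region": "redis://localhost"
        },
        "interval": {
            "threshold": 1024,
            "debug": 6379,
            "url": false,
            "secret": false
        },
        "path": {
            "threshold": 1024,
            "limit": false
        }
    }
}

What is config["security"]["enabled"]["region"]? "redis://localhost"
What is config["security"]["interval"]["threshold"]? 1024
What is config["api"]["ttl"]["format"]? 300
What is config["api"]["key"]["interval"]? 6.51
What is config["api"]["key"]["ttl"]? False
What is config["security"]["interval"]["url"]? False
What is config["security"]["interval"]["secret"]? False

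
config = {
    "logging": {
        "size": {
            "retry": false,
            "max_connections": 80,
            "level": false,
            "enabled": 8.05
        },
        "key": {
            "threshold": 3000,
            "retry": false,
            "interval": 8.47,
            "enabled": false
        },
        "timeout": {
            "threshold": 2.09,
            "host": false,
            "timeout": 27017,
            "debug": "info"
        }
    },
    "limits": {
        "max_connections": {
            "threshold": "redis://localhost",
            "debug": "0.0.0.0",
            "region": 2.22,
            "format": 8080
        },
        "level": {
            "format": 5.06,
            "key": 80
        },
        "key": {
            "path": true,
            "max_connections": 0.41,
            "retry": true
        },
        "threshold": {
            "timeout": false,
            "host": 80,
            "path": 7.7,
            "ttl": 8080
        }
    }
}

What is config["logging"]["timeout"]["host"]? False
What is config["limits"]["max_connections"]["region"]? 2.22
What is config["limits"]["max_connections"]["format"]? 8080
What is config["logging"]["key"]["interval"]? 8.47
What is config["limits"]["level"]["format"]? 5.06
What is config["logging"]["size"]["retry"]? False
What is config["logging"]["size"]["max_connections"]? 80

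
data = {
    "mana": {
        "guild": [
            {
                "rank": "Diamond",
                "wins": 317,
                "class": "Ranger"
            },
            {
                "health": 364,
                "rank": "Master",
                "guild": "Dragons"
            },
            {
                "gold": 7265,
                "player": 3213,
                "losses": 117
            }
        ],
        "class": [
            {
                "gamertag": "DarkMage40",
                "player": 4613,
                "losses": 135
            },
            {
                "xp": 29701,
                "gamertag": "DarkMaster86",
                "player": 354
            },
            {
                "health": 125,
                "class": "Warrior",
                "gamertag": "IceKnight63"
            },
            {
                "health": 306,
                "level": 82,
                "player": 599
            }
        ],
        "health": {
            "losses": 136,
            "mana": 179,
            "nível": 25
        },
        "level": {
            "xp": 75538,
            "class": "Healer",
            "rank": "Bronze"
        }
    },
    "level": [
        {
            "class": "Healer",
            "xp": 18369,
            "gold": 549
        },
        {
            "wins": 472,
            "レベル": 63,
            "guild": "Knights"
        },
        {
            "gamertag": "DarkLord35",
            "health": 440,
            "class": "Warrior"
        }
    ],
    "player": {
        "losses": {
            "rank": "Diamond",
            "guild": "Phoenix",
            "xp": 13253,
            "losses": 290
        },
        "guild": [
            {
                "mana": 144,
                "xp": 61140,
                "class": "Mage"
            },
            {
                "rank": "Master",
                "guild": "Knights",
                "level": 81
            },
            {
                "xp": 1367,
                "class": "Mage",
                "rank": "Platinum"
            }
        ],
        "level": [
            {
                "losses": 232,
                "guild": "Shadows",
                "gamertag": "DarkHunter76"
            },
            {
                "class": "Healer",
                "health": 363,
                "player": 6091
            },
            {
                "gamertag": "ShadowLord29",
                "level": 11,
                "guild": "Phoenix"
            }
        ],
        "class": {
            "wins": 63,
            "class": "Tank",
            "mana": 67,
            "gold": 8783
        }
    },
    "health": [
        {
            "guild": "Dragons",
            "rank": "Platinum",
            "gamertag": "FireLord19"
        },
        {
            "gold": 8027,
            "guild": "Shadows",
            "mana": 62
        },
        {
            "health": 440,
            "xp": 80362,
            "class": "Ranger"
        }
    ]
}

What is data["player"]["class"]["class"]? "Tank"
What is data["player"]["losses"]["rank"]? "Diamond"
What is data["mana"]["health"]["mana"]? 179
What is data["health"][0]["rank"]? "Platinum"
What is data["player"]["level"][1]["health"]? 363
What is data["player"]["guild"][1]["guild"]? "Knights"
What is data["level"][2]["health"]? 440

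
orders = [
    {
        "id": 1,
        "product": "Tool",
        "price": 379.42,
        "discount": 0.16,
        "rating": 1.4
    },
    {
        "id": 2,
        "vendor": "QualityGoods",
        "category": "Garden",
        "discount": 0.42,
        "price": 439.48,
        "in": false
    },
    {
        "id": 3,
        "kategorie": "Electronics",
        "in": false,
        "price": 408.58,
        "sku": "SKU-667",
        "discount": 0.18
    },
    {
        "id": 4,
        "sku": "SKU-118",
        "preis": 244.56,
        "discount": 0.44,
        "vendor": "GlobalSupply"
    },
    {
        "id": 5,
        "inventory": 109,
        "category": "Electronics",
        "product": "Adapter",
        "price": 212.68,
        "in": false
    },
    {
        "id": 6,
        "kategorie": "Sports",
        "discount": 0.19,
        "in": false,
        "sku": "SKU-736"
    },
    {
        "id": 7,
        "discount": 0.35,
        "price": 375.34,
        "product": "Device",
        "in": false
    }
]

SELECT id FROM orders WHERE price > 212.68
[1, 2, 3, 7]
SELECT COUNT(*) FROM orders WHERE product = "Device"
1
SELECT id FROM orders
[1, 2, 3, 4, 5, 6, 7]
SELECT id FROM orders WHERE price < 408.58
[1, 5, 7]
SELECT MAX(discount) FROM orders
0.44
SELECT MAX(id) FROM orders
7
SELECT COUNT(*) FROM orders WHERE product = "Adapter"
1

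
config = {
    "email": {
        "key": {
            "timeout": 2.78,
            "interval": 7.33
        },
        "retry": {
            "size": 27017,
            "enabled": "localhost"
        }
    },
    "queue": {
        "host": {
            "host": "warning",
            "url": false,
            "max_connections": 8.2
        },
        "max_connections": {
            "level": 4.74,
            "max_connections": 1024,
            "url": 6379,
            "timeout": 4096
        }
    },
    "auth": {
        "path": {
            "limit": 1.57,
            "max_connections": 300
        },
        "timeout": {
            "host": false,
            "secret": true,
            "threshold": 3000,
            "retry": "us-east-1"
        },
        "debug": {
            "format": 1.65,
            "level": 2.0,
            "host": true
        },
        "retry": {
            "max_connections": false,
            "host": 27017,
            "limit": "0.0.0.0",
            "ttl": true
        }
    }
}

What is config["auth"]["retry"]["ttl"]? True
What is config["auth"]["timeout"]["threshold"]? 3000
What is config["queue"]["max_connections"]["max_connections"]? 1024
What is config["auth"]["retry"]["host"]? 27017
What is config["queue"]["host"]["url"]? False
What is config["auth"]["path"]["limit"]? 1.57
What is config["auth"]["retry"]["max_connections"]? False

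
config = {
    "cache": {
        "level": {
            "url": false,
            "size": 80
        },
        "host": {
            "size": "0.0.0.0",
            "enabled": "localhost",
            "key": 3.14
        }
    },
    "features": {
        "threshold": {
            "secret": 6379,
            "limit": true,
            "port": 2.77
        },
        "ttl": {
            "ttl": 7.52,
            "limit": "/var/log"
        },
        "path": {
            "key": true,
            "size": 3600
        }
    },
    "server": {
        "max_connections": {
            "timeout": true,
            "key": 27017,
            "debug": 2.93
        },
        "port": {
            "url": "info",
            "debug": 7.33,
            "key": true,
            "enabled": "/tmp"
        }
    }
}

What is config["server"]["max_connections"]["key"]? 27017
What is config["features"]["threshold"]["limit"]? True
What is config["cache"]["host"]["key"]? 3.14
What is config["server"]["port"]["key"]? True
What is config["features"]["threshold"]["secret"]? 6379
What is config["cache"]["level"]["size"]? 80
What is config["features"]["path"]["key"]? True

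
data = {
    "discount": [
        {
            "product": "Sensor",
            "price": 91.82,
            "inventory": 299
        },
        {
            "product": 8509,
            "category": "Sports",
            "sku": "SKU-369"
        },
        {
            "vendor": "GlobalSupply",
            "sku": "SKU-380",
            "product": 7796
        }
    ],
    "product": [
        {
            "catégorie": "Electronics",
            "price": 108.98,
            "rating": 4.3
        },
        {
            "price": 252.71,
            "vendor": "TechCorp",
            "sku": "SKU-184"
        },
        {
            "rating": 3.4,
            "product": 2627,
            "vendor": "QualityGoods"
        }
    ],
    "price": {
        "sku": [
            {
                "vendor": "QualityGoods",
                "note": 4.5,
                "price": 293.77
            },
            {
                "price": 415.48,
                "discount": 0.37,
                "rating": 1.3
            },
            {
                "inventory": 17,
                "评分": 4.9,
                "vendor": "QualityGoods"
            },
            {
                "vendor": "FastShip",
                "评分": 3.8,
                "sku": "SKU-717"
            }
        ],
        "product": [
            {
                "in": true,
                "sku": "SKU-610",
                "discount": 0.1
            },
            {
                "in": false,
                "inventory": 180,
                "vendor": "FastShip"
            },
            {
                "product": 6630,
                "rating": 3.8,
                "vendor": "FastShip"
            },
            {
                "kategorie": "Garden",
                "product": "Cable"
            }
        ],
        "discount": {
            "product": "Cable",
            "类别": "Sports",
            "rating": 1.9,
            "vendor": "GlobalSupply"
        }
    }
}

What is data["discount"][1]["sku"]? "SKU-369"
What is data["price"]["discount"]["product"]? "Cable"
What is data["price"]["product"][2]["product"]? 6630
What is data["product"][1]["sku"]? "SKU-184"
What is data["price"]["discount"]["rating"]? 1.9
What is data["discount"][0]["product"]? "Sensor"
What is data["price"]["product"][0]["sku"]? "SKU-610"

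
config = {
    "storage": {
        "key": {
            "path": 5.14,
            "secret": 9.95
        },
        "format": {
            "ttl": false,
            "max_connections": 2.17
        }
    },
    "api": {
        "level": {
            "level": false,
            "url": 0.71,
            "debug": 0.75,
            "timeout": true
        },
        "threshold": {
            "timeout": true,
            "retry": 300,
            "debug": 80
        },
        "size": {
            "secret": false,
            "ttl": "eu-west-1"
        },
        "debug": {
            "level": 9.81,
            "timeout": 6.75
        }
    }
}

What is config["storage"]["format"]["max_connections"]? 2.17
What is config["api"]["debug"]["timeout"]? 6.75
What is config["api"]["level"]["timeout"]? True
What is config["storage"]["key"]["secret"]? 9.95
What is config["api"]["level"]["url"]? 0.71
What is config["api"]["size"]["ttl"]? "eu-west-1"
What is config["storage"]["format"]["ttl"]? False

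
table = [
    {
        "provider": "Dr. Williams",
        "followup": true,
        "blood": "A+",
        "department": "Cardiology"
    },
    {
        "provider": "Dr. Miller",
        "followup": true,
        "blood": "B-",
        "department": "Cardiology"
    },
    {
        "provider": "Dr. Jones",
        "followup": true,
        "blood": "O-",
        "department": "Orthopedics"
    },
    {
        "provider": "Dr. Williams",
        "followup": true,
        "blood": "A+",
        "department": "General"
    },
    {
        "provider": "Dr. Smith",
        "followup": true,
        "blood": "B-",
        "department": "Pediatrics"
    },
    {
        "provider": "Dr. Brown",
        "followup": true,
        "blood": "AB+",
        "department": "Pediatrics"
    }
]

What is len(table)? 6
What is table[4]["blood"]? "B-"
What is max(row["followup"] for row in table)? True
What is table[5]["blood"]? "AB+"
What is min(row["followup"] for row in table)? True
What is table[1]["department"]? "Cardiology"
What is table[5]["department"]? "Pediatrics"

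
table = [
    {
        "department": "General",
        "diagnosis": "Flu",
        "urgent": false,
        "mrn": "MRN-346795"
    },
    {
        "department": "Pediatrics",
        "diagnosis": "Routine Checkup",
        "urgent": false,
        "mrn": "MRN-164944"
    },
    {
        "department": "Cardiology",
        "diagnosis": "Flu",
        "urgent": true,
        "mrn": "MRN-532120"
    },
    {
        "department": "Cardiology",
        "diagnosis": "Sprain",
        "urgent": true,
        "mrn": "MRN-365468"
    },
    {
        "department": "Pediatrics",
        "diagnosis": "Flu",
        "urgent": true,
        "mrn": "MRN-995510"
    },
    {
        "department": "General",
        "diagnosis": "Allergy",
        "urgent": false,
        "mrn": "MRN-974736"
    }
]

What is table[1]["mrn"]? "MRN-164944"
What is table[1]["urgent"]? False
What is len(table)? 6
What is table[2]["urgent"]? True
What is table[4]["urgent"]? True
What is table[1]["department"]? "Pediatrics"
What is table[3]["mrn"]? "MRN-365468"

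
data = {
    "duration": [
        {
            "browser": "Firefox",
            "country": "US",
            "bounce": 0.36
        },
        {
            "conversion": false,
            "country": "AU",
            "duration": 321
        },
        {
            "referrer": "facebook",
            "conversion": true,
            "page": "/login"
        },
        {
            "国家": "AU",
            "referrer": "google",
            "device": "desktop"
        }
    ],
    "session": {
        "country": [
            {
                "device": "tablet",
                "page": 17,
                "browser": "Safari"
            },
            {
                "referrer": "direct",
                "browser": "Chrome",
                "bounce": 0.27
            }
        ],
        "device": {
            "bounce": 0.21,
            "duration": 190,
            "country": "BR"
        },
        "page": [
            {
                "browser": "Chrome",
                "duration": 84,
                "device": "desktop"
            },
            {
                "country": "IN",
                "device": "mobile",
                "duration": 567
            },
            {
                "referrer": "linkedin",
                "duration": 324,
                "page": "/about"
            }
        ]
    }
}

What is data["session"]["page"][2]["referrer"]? "linkedin"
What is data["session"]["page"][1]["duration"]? 567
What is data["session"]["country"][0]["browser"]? "Safari"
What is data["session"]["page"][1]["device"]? "mobile"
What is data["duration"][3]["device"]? "desktop"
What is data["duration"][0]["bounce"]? 0.36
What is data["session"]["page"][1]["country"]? "IN"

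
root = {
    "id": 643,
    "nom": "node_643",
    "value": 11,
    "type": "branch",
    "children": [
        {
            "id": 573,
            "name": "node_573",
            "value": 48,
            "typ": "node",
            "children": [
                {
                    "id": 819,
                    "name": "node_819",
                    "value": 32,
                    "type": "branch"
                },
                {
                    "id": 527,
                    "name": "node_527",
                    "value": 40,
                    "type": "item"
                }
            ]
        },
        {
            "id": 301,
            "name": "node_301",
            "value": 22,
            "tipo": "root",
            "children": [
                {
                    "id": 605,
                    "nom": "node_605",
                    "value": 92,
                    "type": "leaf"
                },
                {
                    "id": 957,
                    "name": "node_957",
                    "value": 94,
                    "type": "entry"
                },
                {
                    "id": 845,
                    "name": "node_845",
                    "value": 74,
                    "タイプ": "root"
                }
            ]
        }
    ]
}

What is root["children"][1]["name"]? "node_301"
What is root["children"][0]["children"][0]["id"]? 819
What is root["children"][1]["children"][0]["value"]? 92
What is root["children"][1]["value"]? 22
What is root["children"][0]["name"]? "node_573"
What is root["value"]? 11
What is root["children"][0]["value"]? 48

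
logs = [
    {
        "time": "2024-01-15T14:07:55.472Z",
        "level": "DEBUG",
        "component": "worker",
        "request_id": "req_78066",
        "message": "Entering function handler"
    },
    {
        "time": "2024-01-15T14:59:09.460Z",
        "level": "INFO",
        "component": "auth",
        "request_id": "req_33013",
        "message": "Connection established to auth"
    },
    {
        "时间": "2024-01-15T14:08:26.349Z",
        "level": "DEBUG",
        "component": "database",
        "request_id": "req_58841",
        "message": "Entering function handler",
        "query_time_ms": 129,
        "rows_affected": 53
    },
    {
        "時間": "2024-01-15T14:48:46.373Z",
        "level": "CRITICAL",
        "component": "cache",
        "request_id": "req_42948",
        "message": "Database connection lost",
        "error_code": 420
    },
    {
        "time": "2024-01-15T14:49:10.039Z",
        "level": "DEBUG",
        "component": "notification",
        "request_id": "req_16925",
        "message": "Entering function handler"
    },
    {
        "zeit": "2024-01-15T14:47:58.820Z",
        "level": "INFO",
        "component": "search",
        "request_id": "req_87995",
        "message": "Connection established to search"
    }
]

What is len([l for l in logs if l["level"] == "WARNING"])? 0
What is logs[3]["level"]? "CRITICAL"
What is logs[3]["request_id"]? "req_42948"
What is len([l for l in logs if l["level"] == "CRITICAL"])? 1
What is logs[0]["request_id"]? "req_78066"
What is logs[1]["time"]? "2024-01-15T14:59:09.460Z"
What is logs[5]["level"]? "INFO"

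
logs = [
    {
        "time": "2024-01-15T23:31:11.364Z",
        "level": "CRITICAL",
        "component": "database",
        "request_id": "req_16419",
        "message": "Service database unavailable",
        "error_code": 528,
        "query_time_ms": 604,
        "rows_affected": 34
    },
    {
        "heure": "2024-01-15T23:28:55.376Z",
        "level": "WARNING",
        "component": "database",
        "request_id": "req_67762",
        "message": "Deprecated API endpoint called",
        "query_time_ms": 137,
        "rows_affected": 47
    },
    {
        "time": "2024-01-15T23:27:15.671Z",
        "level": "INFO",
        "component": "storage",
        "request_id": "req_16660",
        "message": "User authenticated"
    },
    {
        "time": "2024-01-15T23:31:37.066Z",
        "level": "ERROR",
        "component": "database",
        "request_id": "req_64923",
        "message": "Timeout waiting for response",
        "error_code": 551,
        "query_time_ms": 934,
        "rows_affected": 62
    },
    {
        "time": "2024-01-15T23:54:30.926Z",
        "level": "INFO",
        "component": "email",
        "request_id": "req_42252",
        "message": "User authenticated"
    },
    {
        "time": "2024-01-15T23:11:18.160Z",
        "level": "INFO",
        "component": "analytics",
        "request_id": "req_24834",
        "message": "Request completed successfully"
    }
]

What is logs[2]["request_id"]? "req_16660"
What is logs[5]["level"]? "INFO"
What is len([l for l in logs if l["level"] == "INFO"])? 3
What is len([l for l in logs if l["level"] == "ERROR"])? 1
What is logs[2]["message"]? "User authenticated"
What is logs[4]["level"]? "INFO"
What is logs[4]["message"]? "User authenticated"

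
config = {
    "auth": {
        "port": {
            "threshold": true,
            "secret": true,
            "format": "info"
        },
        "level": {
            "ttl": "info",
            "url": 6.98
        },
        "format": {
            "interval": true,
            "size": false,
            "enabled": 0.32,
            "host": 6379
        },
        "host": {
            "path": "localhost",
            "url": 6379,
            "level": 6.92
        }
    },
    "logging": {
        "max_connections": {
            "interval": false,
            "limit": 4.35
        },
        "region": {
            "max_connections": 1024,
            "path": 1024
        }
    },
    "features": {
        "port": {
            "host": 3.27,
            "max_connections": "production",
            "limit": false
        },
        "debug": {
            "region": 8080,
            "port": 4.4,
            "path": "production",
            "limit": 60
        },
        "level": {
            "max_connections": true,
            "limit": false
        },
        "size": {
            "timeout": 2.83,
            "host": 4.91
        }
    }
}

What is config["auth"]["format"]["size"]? False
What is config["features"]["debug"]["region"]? 8080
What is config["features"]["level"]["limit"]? False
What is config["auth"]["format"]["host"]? 6379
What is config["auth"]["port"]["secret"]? True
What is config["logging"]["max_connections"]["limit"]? 4.35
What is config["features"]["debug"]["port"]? 4.4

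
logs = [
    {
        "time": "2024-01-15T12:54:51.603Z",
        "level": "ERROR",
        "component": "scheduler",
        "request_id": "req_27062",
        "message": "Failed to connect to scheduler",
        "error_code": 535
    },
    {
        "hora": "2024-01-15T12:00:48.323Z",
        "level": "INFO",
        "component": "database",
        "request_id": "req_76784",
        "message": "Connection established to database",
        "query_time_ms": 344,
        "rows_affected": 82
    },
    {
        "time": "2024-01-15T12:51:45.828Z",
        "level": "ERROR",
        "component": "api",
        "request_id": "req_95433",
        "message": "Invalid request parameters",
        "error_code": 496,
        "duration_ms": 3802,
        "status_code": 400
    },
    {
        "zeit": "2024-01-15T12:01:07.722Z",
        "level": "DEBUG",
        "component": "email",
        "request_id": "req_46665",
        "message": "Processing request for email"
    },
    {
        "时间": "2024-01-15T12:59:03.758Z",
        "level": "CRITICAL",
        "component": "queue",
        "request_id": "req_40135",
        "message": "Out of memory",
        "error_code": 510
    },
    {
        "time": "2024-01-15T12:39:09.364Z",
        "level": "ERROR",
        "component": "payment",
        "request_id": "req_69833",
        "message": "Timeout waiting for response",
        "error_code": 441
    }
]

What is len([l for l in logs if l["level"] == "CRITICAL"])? 1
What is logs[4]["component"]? "queue"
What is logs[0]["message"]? "Failed to connect to scheduler"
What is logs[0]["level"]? "ERROR"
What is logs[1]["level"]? "INFO"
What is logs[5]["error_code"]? 441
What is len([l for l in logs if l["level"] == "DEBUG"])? 1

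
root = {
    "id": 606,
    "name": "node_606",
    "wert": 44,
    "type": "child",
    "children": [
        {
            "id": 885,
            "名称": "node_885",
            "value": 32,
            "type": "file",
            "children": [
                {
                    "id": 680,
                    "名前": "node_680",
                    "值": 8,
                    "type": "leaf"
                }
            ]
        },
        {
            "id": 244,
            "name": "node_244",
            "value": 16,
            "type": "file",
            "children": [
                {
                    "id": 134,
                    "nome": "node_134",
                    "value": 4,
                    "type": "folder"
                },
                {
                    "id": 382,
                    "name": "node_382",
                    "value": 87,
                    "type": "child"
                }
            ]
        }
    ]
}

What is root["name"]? "node_606"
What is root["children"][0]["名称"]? "node_885"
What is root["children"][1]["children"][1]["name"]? "node_382"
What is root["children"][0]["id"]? 885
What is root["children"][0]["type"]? "file"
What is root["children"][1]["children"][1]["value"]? 87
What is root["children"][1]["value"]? 16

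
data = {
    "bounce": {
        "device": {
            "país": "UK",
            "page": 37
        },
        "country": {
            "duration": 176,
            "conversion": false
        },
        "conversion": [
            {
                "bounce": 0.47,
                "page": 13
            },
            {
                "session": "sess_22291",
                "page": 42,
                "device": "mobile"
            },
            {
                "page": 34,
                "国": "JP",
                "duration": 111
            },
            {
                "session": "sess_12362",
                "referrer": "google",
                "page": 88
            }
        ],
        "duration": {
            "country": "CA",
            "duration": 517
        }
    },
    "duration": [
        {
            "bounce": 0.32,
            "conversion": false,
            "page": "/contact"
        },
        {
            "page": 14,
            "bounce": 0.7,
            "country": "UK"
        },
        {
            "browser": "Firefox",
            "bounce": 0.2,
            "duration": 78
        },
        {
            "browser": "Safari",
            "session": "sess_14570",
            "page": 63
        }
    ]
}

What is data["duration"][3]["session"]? "sess_14570"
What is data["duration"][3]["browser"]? "Safari"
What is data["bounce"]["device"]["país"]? "UK"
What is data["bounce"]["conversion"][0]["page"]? 13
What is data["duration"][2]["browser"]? "Firefox"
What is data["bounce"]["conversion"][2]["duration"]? 111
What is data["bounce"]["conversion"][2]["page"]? 34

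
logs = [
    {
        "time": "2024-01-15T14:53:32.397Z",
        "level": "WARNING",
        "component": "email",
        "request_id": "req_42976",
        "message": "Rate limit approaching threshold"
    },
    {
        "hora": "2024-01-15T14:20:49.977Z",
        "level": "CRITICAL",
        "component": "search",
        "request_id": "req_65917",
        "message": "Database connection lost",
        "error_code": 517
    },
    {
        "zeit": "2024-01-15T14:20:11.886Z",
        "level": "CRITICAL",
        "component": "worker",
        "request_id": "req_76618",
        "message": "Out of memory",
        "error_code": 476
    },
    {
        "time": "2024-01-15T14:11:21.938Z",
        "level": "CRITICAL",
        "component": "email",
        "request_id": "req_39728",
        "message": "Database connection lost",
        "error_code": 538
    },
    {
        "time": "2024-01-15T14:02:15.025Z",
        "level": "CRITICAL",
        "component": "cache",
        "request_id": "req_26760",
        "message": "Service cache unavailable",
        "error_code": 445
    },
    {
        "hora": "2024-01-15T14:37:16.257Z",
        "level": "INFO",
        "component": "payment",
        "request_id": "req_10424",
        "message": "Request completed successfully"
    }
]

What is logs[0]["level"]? "WARNING"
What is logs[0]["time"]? "2024-01-15T14:53:32.397Z"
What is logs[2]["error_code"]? 476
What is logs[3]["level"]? "CRITICAL"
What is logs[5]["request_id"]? "req_10424"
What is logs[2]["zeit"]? "2024-01-15T14:20:11.886Z"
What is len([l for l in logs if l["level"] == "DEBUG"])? 0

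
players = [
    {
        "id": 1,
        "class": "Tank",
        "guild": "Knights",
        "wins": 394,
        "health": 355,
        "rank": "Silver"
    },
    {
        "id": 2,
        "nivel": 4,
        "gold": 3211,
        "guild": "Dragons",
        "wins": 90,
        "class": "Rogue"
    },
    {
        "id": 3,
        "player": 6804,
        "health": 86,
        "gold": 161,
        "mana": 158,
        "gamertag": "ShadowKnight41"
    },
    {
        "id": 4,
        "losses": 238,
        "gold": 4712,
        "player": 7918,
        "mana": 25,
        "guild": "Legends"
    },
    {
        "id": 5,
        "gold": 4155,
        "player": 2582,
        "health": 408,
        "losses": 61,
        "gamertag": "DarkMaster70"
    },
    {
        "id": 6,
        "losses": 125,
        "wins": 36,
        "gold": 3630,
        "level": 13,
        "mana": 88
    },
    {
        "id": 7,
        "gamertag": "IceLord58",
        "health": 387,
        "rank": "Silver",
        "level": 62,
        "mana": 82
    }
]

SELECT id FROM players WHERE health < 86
[]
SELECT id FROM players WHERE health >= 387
[5, 7]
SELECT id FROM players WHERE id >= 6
[6, 7]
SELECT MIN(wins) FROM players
36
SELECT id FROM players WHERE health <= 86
[3]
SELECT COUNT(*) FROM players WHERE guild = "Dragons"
1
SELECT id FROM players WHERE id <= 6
[1, 2, 3, 4, 5, 6]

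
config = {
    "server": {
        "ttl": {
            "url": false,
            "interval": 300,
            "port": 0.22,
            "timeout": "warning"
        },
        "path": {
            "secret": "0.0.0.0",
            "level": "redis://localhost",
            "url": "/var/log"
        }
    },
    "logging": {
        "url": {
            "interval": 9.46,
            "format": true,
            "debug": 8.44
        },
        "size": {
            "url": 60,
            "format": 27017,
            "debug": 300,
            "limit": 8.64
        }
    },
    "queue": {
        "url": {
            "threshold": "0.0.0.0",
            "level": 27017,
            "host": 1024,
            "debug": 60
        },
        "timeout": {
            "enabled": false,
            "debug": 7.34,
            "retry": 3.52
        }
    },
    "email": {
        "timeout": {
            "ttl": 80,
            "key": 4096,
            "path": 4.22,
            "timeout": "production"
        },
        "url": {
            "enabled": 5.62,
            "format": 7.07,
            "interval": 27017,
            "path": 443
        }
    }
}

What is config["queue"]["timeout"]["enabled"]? False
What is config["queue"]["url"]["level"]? 27017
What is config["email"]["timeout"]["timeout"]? "production"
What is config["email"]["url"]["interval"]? 27017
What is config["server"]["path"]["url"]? "/var/log"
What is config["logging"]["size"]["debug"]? 300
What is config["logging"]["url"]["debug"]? 8.44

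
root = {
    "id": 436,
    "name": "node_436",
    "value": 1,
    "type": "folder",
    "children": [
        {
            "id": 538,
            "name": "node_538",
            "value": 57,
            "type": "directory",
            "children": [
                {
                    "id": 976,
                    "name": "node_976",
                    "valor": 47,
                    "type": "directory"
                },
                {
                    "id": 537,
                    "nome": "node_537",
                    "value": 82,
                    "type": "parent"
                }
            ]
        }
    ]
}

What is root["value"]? 1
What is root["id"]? 436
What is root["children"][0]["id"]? 538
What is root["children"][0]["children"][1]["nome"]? "node_537"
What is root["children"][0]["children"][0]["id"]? 976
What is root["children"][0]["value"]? 57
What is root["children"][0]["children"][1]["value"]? 82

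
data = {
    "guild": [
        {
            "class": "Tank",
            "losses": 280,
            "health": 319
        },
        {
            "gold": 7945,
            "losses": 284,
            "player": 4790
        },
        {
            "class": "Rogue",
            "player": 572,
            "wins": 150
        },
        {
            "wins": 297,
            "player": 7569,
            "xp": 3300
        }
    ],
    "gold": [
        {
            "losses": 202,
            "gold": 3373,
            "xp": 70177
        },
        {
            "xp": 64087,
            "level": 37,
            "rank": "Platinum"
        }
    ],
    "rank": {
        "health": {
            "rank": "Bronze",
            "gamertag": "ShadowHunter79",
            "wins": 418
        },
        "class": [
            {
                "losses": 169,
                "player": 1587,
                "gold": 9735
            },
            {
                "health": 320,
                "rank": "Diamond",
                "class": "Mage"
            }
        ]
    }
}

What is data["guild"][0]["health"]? 319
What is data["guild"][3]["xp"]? 3300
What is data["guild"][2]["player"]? 572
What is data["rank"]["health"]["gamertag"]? "ShadowHunter79"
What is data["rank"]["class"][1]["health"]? 320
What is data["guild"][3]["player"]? 7569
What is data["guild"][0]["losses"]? 280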